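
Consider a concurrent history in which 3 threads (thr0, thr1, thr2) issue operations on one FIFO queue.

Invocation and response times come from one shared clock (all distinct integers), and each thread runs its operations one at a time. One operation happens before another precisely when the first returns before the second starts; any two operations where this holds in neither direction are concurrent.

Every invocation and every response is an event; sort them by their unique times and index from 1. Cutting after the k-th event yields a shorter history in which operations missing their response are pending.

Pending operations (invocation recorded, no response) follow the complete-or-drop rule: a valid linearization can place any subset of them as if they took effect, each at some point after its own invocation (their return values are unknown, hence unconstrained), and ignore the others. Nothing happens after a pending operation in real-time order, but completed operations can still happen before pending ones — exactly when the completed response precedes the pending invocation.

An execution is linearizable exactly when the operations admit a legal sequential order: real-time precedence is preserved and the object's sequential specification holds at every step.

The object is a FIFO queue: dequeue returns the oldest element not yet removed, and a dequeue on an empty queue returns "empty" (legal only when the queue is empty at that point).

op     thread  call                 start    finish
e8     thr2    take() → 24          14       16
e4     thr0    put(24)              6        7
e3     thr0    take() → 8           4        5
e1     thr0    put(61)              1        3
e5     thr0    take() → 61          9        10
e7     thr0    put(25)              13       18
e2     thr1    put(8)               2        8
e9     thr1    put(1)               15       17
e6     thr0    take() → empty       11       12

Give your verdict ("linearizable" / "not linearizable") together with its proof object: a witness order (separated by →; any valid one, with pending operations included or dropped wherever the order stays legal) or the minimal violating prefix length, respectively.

not linearizable — minimal violating prefix: 12 events

prefix check: 1..11 passes, 1..12 fails once e6's time-12 response joins
no legal order exists: 4 real-time-consistent candidates over 6 completed FIFO queue operations, all rejected
one such order, e1, e2, e3, e4, e5, e6, breaks at step 3 where e3 take() → 8 is illegal
one such order, e1, e3, e2, e4, e5, e6, breaks at step 2 where e3 take() → 8 is illegal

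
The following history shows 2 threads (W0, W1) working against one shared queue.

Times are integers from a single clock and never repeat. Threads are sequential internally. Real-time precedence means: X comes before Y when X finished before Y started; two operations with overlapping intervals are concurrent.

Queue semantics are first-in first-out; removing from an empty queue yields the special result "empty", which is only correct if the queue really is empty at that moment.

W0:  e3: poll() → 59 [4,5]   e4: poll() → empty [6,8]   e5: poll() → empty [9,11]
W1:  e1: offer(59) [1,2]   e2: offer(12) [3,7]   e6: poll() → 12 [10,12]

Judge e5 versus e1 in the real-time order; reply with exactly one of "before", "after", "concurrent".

after

e5 spans [9,11], e1 spans [1,2]
resp(e1)=2 < inv(e5)=9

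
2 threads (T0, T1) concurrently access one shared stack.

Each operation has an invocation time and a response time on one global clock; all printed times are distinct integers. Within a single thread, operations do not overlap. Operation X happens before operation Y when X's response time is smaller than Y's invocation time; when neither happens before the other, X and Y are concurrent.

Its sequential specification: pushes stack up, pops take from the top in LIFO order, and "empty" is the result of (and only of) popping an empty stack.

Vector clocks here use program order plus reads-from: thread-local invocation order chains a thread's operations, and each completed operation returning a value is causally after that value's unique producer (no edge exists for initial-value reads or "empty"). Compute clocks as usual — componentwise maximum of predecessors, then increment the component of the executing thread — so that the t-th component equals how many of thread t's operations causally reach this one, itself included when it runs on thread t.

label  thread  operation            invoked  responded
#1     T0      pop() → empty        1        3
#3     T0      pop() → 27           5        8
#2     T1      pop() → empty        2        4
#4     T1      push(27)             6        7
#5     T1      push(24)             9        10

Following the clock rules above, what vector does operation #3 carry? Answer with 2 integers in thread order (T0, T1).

(2, 2)

VC(#2, invoked at 2): no causal predecessors; +1 on T1 → (0, 1)
VC(#1, invoked at 1): no causal predecessors; +1 on T0 → (1, 0)
merge at #4 (invoked 6): VC(#2)=(0, 1), own-thread bump on T1 → (0, 2)
merge at #5 (invoked 9): VC(#4)=(0, 2), own-thread bump on T1 → (0, 3)
merge at #3 (invoked 5): VC(#1)=(1, 0), VC(#4)=(0, 2), own-thread bump on T0 → (2, 2)
target: VC(#3) = (2, 2)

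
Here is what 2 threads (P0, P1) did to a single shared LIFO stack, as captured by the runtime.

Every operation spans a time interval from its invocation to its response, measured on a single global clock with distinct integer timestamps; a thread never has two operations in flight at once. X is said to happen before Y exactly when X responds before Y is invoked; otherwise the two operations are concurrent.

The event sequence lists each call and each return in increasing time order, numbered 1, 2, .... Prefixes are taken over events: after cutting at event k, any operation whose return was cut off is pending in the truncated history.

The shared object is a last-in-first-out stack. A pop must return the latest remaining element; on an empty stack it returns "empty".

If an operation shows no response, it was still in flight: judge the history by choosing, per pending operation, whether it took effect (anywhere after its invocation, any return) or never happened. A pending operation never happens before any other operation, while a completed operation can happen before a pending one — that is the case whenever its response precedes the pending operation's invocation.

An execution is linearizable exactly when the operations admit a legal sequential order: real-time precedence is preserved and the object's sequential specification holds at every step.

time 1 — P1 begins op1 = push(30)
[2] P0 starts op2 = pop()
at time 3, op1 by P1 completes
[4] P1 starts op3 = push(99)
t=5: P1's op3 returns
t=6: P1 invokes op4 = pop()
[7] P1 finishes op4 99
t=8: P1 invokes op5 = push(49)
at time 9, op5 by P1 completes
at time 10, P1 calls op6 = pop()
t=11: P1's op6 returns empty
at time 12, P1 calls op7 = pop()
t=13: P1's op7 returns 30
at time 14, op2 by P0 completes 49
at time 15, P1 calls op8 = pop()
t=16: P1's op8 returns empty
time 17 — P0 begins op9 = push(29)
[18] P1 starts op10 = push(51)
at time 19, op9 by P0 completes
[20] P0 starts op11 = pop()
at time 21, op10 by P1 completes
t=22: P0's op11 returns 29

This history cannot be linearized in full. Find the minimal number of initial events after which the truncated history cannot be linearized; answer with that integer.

events 1..10 are linearizable, e.g. via op1, op2, op3, op4, op5:
after step 1 (op1 push(30)): stack <30>
after step 2 (op2 pop() (pending, included)): stack <>
after step 3 (op3 push(99)): stack <99>
after step 4 (op4 pop() → 99): stack <>
after step 5 (op5 push(49)): stack <49>
once event 11 joins (op6's response, time 11), exhaustive search finds no witness
no escape via the 1 pending operation (op2): every completion choice fails
e.g. op1, op3, op4, op5, op6 (pending dropped): illegal at step 5, since op6 pop() → empty cannot apply there

11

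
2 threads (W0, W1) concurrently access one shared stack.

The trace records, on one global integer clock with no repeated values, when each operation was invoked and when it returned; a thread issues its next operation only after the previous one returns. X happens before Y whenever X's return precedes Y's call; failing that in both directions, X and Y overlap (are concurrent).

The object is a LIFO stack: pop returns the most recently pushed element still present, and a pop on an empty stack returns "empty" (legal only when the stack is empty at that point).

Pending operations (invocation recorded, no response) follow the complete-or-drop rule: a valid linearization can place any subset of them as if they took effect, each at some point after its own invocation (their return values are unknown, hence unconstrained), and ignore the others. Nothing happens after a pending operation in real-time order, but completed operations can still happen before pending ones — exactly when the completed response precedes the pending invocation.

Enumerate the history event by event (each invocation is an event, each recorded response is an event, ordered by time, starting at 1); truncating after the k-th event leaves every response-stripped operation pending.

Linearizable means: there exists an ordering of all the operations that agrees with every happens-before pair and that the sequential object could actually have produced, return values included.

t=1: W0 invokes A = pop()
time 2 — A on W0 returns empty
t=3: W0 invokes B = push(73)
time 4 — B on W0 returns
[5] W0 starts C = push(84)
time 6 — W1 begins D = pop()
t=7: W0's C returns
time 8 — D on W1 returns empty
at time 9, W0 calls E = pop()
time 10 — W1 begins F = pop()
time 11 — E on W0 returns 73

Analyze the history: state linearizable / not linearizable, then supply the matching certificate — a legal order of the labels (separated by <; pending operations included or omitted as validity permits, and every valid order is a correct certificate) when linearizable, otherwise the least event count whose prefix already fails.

the violation lands at event 8, D's response at time 8: events 1..7 linearize, events 1..8 do not
the 4 completed operations admit 2 real-time orders; each fails the stack replay
take A, B, C, D: step 4 already fails, because D pop() → empty cannot occur there
take A, B, D, C: step 3 already fails, because D pop() → empty cannot occur there

not linearizable — minimal violating prefix: 8 events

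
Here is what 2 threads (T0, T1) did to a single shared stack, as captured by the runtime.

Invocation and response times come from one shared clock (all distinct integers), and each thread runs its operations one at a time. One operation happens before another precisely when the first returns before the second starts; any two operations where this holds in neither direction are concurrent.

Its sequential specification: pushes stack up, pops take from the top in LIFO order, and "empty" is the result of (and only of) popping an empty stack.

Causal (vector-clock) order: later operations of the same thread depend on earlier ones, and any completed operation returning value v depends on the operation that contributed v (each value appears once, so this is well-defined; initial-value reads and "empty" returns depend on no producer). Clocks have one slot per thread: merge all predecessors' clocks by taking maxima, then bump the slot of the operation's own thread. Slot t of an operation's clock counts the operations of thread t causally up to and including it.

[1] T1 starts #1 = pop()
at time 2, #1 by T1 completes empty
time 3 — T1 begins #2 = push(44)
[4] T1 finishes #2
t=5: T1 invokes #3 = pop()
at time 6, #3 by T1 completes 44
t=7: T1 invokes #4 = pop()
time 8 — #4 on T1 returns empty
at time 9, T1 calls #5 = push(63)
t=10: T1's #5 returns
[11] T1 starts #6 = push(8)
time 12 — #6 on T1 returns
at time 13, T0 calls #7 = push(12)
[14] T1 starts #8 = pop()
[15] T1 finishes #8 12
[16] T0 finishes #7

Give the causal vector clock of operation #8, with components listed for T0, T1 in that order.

(1, 7)

#1 (invocation 1): nothing precedes it; T1's component alone gives (0, 1)
#7 (invocation 13): nothing precedes it; T0's component alone gives (1, 0)
merge at #2 (invoked 3): VC(#1)=(0, 1), own-thread bump on T1 → (0, 2)
merge at #3 (invoked 5): VC(#2)=(0, 2), own-thread bump on T1 → (0, 3)
merge at #4 (invoked 7): VC(#3)=(0, 3), own-thread bump on T1 → (0, 4)
merge at #5 (invoked 9): VC(#4)=(0, 4), own-thread bump on T1 → (0, 5)
merge at #6 (invoked 11): VC(#5)=(0, 5), own-thread bump on T1 → (0, 6)
merge at #8 (invoked 14): VC(#6)=(0, 6), VC(#7)=(1, 0), own-thread bump on T1 → (1, 7)
target: VC(#8) = (1, 7)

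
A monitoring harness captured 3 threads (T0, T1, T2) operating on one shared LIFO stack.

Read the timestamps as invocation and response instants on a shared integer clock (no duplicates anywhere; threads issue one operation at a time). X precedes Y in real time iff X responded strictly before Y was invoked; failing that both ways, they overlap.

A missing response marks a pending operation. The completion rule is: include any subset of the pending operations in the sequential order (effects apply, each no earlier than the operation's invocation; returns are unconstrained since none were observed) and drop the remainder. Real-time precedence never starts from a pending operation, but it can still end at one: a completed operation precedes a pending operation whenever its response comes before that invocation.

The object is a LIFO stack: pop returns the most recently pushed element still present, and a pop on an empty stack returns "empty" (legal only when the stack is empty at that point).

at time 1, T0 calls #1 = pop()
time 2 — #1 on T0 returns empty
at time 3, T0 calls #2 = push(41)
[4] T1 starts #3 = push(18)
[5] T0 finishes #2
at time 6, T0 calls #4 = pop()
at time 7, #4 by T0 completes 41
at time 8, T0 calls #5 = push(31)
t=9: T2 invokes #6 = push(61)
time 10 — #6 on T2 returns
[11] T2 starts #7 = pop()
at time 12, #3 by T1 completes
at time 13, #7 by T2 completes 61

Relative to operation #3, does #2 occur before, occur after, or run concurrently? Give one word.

concurrent

#2 spans [3,5], #3 spans [4,12]
the intervals overlap in both directions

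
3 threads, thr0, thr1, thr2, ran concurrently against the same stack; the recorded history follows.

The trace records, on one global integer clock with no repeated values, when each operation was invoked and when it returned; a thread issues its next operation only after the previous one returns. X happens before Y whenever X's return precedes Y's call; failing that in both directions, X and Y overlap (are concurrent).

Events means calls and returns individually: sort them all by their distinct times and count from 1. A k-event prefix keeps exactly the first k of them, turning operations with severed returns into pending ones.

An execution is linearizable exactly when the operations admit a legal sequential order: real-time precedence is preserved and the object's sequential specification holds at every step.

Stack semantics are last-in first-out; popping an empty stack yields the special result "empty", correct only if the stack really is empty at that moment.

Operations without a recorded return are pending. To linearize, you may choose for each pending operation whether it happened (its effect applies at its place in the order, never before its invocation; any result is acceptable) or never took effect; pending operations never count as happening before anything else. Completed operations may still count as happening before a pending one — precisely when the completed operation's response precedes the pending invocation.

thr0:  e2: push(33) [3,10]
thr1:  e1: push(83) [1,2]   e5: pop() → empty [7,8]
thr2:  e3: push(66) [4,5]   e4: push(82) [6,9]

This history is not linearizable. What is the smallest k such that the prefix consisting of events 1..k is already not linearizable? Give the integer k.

8

events 1..7 are linearizable, e.g. via e1, e2, e3:
1. e1 push(83), leaving stack <83>
2. e2 push(33) (pending, included), leaving stack <83,33>
3. e3 push(66), leaving stack <83,33,66>
adding event 8 (e5 responds at 8) leaves no legal real-time order
including or dropping the 2 pending operations (e2, e4) in any combination fails
for example e1, e3, e5 (pending dropped) fails at step 3: e5 pop() → empty is not legal there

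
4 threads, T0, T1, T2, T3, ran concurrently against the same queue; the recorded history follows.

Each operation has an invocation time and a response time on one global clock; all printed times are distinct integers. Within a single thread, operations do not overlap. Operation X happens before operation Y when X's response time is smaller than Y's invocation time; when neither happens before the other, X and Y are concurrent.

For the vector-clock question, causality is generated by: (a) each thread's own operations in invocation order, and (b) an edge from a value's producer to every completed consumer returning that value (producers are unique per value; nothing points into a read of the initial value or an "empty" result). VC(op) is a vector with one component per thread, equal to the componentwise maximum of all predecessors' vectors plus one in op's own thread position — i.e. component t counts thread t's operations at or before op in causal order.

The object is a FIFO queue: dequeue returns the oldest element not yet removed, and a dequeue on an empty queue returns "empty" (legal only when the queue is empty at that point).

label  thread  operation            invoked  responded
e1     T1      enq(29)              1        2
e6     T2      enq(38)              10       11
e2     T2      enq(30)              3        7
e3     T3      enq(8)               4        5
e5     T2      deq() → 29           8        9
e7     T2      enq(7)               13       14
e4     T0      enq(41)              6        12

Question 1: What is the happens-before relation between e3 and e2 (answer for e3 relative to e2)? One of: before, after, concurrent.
e3 spans [4,5], e2 spans [3,7]
the intervals overlap in both directions

concurrent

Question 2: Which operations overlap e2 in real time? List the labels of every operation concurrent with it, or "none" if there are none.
concurrent with e2 ([3,7]): every op whose interval crosses 3..7
e1 [1,2]: before
e3 [4,5]: concurrent
e4 [6,12]: concurrent
e5 [8,9]: after
e6 [10,11]: after
e7 [13,14]: after

e3, e4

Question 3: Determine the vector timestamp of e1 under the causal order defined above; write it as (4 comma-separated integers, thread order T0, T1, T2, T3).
no predecessors for e3 (invoked 4): T3 increments from zero → (0, 0, 0, 1)
no predecessors for e2 (invoked 3): T2 increments from zero → (0, 0, 1, 0)
no predecessors for e1 (invoked 1): T1 increments from zero → (0, 1, 0, 0)
no predecessors for e4 (invoked 6): T0 increments from zero → (1, 0, 0, 0)
e5, invoked 8, takes VC(e1)=(0, 1, 0, 0), VC(e2)=(0, 0, 1, 0) under max, adds 1 for T2 → (0, 1, 2, 0)
e6, invoked 10, takes VC(e5)=(0, 1, 2, 0) under max, adds 1 for T2 → (0, 1, 3, 0)
e7, invoked 13, takes VC(e6)=(0, 1, 3, 0) under max, adds 1 for T2 → (0, 1, 4, 0)
target: VC(e1) = (0, 1, 0, 0)

(0, 1, 0, 0)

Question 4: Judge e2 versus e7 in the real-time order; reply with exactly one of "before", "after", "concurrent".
e2 spans [3,7], e7 spans [13,14]
resp(e2)=7 < inv(e7)=13

before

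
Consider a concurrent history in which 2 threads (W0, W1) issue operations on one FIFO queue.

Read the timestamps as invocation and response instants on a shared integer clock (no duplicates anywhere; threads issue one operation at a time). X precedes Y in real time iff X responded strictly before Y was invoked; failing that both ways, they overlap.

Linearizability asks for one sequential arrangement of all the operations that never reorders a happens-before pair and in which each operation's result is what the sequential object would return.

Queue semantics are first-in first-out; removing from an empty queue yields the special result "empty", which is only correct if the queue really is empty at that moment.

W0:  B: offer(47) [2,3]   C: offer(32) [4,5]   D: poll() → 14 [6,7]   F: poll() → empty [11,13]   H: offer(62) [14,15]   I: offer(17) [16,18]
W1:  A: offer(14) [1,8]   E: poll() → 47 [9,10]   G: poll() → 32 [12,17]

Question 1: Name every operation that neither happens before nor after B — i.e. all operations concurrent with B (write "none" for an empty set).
B spans [2,3]; an op avoiding the whole window 2..3 is ordered, any other is concurrent
A [1,8]: concurrent
C [4,5]: after
D [6,7]: after
E [9,10]: after
F [11,13]: after
G [12,17]: after
H [14,15]: after
I [16,18]: after

A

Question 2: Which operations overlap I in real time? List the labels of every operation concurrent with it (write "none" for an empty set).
concurrent with I ([16,18]): every op whose interval crosses 16..18
A [1,8]: before
B [2,3]: before
C [4,5]: before
D [6,7]: before
E [9,10]: before
F [11,13]: before
G [12,17]: concurrent
H [14,15]: before

G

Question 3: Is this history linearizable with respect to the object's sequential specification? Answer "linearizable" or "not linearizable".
witness order: A, B, C, D, E, G, F, H, I
after step 1 (A offer(14)): queue <14>
after step 2 (B offer(47)): queue <14,47>
after step 3 (C offer(32)): queue <14,47,32>
after step 4 (D poll() → 14): queue <47,32>
after step 5 (E poll() → 47): queue <32>
after step 6 (G poll() → 32): queue <>
after step 7 (F poll() → empty): queue <>
after step 8 (H offer(62)): queue <62>
after step 9 (I offer(17)): queue <62,17>

linearizable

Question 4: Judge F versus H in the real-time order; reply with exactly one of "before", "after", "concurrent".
F spans [11,13], H spans [14,15]
resp(F)=13 < inv(H)=14

before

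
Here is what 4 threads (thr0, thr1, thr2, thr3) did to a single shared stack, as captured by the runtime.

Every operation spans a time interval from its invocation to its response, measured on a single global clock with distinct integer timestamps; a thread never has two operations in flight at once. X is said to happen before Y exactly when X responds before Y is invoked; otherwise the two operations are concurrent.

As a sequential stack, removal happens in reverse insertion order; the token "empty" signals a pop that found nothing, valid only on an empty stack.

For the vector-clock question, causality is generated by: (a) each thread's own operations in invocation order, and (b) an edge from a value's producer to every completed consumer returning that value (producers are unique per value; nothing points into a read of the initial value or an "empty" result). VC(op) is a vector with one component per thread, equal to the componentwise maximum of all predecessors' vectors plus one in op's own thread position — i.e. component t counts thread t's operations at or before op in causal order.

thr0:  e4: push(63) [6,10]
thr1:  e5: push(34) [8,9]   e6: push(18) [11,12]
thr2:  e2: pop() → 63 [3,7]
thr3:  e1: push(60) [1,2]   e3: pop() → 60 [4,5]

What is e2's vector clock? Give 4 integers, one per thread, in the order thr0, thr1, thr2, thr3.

no predecessors for e1 (invoked 1): thr3 increments from zero → (0, 0, 0, 1)
no predecessors for e5 (invoked 8): thr1 increments from zero → (0, 1, 0, 0)
no predecessors for e4 (invoked 6): thr0 increments from zero → (1, 0, 0, 0)
merge at e3 (invoked 4): VC(e1)=(0, 0, 0, 1), own-thread bump on thr3 → (0, 0, 0, 2)
merge at e6 (invoked 11): VC(e5)=(0, 1, 0, 0), own-thread bump on thr1 → (0, 2, 0, 0)
merge at e2 (invoked 3): VC(e4)=(1, 0, 0, 0), own-thread bump on thr2 → (1, 0, 1, 0)
target: VC(e2) = (1, 0, 1, 0)

(1, 0, 1, 0)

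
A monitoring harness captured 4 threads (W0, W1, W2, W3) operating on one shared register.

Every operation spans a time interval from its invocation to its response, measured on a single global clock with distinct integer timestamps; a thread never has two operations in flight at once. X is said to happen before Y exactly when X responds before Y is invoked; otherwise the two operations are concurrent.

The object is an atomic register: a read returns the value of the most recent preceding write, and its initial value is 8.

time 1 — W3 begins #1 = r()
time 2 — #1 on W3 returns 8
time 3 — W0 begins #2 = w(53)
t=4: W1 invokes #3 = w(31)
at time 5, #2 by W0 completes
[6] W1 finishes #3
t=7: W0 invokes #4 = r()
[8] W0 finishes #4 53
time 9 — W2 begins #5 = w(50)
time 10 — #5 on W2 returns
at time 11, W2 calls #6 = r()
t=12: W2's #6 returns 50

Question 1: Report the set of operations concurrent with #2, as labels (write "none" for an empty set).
Answer: #3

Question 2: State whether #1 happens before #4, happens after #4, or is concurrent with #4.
Answer: before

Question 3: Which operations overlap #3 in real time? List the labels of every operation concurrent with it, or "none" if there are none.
Answer: #2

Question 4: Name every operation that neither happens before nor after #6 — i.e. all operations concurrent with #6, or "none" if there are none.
Answer: none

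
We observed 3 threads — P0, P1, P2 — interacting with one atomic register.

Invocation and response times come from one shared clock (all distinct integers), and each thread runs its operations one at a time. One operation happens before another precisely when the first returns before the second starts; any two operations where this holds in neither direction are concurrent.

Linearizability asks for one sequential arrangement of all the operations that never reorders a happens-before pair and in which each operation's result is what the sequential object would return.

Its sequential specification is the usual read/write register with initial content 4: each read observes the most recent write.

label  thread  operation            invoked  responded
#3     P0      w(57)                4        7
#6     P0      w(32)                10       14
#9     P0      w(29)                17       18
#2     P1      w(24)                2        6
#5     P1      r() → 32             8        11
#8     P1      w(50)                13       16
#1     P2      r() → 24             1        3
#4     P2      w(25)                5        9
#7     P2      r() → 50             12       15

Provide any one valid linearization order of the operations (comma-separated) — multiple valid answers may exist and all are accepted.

#2, #1, #3, #4, #6, #5, #8, #7, #9

step 1: #2 w(24) — value 24
step 2: #1 r() → 24 — value 24
step 3: #3 w(57) — value 57
step 4: #4 w(25) — value 25
step 5: #6 w(32) — value 32
step 6: #5 r() → 32 — value 32
step 7: #8 w(50) — value 50
step 8: #7 r() → 50 — value 50
step 9: #9 w(29) — value 29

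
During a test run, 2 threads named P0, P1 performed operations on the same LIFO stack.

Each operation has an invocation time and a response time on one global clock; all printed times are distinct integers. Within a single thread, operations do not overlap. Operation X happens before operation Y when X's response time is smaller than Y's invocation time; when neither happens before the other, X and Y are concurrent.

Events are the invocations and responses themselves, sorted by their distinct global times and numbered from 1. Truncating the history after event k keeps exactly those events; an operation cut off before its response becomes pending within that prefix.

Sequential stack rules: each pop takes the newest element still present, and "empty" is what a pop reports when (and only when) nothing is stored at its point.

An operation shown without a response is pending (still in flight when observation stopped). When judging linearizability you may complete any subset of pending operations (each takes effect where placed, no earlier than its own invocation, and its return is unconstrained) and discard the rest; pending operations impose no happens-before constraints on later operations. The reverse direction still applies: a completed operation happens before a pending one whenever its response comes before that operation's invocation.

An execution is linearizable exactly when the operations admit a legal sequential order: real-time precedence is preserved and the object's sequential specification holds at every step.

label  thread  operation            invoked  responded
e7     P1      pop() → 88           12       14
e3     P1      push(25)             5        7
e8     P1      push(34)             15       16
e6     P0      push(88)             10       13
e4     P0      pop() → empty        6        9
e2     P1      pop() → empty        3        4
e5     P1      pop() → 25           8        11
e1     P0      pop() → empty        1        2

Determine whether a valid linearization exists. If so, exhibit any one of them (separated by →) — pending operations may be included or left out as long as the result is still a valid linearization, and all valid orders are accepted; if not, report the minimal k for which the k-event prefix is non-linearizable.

after step 1 (e1 pop() → empty): stack <>
after step 2 (e2 pop() → empty): stack <>
after step 3 (e3 push(25)): stack <25>
after step 4 (e5 pop() → 25): stack <>
after step 5 (e4 pop() → empty): stack <>
after step 6 (e6 push(88)): stack <88>
after step 7 (e7 pop() → 88): stack <>
after step 8 (e8 push(34)): stack <34>

linearizable — witness: e1 → e2 → e3 → e5 → e4 → e6 → e7 → e8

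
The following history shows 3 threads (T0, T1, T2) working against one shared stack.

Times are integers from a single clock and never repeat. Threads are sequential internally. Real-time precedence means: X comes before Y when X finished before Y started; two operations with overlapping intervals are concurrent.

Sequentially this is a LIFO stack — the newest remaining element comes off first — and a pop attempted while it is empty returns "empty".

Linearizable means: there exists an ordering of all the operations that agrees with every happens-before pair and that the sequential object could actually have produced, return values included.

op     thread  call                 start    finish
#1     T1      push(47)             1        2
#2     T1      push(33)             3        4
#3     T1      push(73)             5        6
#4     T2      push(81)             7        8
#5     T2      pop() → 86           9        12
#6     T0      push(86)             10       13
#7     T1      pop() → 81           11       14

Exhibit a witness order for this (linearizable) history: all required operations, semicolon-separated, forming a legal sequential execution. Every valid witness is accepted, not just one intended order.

#1; #2; #3; #4; #6; #5; #7

1. #1 push(47), leaving stack <47>
2. #2 push(33), leaving stack <47,33>
3. #3 push(73), leaving stack <47,33,73>
4. #4 push(81), leaving stack <47,33,73,81>
5. #6 push(86), leaving stack <47,33,73,81,86>
6. #5 pop() → 86, leaving stack <47,33,73,81>
7. #7 pop() → 81, leaving stack <47,33,73>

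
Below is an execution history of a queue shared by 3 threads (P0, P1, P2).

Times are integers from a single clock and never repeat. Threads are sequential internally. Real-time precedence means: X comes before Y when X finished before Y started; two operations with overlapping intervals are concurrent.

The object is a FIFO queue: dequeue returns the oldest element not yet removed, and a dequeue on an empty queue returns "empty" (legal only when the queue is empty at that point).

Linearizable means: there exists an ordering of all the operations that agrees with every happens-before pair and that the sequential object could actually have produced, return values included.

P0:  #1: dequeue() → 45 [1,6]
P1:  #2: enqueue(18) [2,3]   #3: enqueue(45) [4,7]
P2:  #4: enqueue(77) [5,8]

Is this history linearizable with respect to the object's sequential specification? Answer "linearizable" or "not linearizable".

not linearizable

already the first 6 events (up to #1's response at time 6) admit no linearization; the first 5 still do
checked exhaustively: 2 real-time-consistent orders of 2 completed operations, zero legal queue replays
every completion of the 2 pending operations (#3, #4) was checked; none linearizes
e.g. #1, #2 (pending dropped): illegal at step 1, since #1 dequeue() → 45 cannot apply there
e.g. #2, #1 (pending dropped): illegal at step 2, since #1 dequeue() → 45 cannot apply there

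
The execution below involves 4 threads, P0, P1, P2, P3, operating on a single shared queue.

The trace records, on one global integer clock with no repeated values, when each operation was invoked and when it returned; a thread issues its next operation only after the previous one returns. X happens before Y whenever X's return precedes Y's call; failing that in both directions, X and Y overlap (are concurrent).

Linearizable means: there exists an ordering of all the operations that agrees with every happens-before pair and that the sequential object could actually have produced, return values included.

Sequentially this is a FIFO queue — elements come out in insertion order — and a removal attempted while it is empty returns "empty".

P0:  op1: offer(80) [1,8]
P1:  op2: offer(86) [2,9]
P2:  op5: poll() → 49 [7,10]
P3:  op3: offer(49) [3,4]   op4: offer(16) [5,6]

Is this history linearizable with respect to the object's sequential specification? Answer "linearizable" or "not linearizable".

linearizable

a witness: op3, op1, op2, op4, op5
step 1: op3 offer(49) — queue <49>
step 2: op1 offer(80) — queue <49,80>
step 3: op2 offer(86) — queue <49,80,86>
step 4: op4 offer(16) — queue <49,80,86,16>
step 5: op5 poll() → 49 — queue <80,86,16>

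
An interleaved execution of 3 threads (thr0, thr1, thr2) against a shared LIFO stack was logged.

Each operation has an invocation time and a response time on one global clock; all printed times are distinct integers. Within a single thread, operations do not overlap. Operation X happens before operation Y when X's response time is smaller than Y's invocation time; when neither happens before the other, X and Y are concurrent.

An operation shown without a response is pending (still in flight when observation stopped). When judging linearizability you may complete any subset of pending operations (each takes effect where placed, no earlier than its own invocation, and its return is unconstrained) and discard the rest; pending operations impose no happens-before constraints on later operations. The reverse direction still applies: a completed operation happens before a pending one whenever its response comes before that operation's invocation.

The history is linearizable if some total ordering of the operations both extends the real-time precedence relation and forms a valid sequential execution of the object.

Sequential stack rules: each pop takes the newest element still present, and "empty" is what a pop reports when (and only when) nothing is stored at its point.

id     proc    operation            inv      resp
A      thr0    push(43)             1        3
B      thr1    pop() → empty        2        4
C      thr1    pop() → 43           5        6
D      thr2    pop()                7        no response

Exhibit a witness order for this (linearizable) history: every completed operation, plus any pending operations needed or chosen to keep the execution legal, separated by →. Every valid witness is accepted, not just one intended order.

B → A → C

step 1: B pop() → empty — stack <>
step 2: A push(43) — stack <43>
step 3: C pop() → 43 — stack <>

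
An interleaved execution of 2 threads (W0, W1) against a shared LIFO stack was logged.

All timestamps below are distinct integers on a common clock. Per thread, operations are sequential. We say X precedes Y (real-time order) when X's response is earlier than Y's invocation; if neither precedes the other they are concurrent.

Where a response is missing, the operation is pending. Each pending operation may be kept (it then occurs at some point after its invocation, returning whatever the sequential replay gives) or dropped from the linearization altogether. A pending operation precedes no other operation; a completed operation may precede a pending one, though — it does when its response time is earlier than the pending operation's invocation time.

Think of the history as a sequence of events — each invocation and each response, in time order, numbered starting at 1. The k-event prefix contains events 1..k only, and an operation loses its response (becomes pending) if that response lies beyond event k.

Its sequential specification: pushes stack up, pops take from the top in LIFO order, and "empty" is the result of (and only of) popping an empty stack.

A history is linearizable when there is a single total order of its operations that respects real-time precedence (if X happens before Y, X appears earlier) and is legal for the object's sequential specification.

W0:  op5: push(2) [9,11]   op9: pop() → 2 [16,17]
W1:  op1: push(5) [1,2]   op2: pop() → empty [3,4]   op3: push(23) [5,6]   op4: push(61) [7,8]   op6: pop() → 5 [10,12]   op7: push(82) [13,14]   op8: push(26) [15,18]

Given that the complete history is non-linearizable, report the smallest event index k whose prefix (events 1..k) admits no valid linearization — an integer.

events 1..3 are linearizable; a witness order is op1:
step 1: op1 push(5) — stack <5>
at event 4 (op2's time-4 response) nothing linearizes any more
take op1, op2: step 2 already fails, because op2 pop() → empty cannot occur there

4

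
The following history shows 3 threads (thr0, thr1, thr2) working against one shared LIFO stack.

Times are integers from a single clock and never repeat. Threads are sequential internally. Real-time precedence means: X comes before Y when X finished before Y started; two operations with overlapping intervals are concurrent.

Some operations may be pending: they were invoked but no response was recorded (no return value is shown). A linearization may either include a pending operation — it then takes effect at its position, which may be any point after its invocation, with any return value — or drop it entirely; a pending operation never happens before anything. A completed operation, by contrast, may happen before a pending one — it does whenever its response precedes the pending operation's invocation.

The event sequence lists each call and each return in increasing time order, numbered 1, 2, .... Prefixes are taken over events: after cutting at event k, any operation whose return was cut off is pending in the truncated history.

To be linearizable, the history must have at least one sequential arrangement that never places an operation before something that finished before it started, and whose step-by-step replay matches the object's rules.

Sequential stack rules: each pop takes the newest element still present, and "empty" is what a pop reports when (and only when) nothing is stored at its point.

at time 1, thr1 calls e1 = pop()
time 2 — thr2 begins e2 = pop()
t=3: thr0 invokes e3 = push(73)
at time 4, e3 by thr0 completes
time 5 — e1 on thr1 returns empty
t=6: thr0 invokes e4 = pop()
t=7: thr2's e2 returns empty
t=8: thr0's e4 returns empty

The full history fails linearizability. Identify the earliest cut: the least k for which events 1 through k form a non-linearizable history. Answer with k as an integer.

one valid order for events 1..7 is e1, e2, e3:
step 1: e1 pop() → empty — stack <>
step 2: e2 pop() → empty — stack <>
step 3: e3 push(73) — stack <73>
once event 8 joins (e4's response, time 8), exhaustive search finds no witness
sample order e1, e2, e3, e4 stalls at step 4 — e4 pop() → empty has no legal effect
sample order e1, e3, e2, e4 stalls at step 3 — e2 pop() → empty has no legal effect

8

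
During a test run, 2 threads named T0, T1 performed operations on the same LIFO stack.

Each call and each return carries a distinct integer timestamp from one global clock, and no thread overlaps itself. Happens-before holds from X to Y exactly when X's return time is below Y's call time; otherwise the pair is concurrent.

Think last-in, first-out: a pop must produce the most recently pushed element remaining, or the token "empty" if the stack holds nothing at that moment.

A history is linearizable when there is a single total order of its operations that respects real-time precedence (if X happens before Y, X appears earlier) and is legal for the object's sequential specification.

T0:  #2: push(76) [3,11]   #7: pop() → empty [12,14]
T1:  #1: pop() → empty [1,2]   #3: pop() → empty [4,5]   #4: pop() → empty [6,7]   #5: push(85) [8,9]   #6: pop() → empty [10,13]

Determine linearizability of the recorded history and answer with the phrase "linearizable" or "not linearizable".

not linearizable

prefix check: 1..12 passes, 1..13 fails once #6's time-13 response joins
6 completed operations, 5 real-time-consistent orders — every LIFO stack replay fails
include/drop combinations of the 1 pending operation (#7) were all tried; none helps
take #1, #2, #3, #4, #5, #6 (pending dropped): step 3 already fails, because #3 pop() → empty cannot occur there
take #1, #3, #2, #4, #5, #6 (pending dropped): step 4 already fails, because #4 pop() → empty cannot occur there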